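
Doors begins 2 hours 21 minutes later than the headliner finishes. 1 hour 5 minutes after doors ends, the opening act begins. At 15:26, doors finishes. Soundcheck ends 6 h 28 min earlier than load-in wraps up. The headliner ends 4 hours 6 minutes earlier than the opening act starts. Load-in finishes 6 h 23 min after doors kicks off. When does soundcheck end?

The opening act starts at 15:26 + 65 min = 16:31.
The headliner ends at 16:31 − 246 min = 12:25.
Doors starts at 12:25 + 141 min = 14:46.
Load-in ends at 14:46 + 383 min = 21:09.
Soundcheck ends at 21:09 − 388 min = 14:41.

14:41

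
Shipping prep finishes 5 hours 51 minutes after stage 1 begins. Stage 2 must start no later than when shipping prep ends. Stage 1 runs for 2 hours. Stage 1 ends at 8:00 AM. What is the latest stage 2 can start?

Stage 1 starts at 8:00 AM − 120 min = 6:00 AM.
Shipping prep ends at 6:00 AM + 351 min = 11:51 AM.
Stage 2 is bounded by shipping prep, so the latest it can start is 11:51 AM.

11:51 AM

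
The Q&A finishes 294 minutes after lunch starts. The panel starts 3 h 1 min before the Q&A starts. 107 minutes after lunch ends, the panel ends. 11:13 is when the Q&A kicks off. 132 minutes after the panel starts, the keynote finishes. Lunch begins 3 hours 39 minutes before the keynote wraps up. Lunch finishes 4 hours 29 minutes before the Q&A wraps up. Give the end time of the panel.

The panel starts at 11:13 − 181 min = 08:12.
The keynote ends at 08:12 + 132 min = 10:24.
Lunch starts at 10:24 − 219 min = 06:45.
The Q&A ends at 06:45 + 294 min = 11:39.
Lunch ends at 11:39 − 269 min = 07:10.
The panel ends at 07:10 + 107 min = 08:57.

08:57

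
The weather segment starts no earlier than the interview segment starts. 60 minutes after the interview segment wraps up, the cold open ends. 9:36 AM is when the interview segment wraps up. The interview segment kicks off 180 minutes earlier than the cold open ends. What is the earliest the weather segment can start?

The cold open ends at 9:36 AM + 60 min = 10:36 AM.
The interview segment starts at 10:36 AM − 180 min = 7:36 AM.
The weather segment is bounded by the interview segment, so the earliest it can start is 7:36 AM.

7:36 AM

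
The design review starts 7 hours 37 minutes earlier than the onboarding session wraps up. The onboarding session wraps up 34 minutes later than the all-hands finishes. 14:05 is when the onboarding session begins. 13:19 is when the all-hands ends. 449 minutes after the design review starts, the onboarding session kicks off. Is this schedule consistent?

No

The onboarding session ends at 13:19 + 34 min = 13:53.
The design review starts at 13:53 − 457 min = 06:16.
The onboarding session starts at 06:16 + 449 min = 13:45.
But the onboarding session is also said to start at 14:05 — a 20-minute conflict.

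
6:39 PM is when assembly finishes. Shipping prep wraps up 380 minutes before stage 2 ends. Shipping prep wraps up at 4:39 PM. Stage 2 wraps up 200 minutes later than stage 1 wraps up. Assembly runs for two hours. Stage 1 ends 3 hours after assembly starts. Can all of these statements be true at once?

Assembly starts at 6:39 PM − 120 min = 4:39 PM.
Stage 1 ends at 4:39 PM + 180 min = 7:39 PM.
Stage 2 ends at 7:39 PM + 200 min = 10:59 PM.
Shipping prep ends at 10:59 PM − 380 min = 4:39 PM.
That matches the stated 4:39 PM, so the schedule is consistent.

Yes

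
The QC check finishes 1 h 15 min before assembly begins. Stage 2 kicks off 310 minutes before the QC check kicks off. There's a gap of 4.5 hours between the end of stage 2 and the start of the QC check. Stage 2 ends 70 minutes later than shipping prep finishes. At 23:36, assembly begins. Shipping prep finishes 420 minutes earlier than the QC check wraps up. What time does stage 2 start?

The QC check ends at 23:36 − 75 min = 22:21.
Shipping prep ends at 22:21 − 420 min = 15:21.
Stage 2 ends at 15:21 + 70 min = 16:31.
The QC check starts at 16:31 + 270 min = 21:01.
Stage 2 starts at 21:01 − 310 min = 15:51.

15:51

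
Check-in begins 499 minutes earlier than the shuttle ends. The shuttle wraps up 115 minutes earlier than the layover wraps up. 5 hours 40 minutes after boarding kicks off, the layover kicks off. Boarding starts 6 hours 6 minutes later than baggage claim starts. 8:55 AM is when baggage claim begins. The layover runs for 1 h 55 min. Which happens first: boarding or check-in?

Boarding starts at 8:55 AM + 366 min = 3:01 PM.
The layover starts at 3:01 PM + 340 min = 8:41 PM.
The layover ends at 8:41 PM + 115 min = 10:36 PM.
The shuttle ends at 10:36 PM − 115 min = 8:41 PM.
Check-in starts at 8:41 PM − 499 min = 12:22 PM.
Boarding starts at 3:01 PM and check-in starts at 12:22 PM, so check-in is first.

check-in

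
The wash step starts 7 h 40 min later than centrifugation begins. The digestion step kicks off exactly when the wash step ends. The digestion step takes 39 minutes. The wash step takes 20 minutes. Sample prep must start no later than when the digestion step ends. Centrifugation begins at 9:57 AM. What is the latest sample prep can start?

The wash step starts at 9:57 AM + 460 min = 5:37 PM.
The wash step ends at 5:37 PM + 20 min = 5:57 PM.
So the digestion step starts at 5:57 PM.
The digestion step ends at 5:57 PM + 39 min = 6:36 PM.
Sample prep is bounded by the digestion step, so the latest it can start is 6:36 PM.

6:36 PM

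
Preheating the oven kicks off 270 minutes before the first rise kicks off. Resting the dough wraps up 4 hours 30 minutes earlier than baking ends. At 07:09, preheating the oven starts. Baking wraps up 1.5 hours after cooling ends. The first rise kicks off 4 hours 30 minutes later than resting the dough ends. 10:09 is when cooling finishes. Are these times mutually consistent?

Baking ends at 10:09 + 90 min = 11:39.
Resting the dough ends at 11:39 − 270 min = 07:09.
The first rise starts at 07:09 + 270 min = 11:39.
Preheating the oven starts at 11:39 − 270 min = 07:09.
That matches the stated 07:09, so the schedule is consistent.

Yes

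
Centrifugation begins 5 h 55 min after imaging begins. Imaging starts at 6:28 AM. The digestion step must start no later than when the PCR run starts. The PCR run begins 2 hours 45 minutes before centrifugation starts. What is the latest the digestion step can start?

9:38 AM

Centrifugation starts at 6:28 AM + 355 min = 12:23 PM.
The PCR run starts at 12:23 PM − 165 min = 9:38 AM.
The digestion step is bounded by the PCR run, so the latest it can start is 9:38 AM.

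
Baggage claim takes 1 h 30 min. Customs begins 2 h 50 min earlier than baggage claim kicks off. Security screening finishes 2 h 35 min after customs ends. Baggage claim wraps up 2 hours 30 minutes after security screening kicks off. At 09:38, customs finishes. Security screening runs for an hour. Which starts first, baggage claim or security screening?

security screening

Security screening ends at 09:38 + 155 min = 12:13.
Security screening starts at 12:13 − 60 min = 11:13.
Baggage claim ends at 11:13 + 150 min = 13:43.
Baggage claim starts at 13:43 − 90 min = 12:13.
Baggage claim starts at 12:13 and security screening starts at 11:13, so security screening is first.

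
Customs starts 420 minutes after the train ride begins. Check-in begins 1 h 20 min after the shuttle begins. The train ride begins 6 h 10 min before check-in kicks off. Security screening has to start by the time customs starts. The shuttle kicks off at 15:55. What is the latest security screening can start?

Check-in starts at 15:55 + 80 min = 17:15.
The train ride starts at 17:15 − 370 min = 11:05.
Customs starts at 11:05 + 420 min = 18:05.
Security screening is bounded by customs, so the latest it can start is 18:05.

18:05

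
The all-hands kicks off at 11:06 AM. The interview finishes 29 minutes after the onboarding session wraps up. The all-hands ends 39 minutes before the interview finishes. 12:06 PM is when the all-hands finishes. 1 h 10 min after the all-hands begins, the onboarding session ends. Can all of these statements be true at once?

Yes

The onboarding session ends at 11:06 AM + 70 min = 12:16 PM.
The interview ends at 12:16 PM + 29 min = 12:45 PM.
The all-hands ends at 12:45 PM − 39 min = 12:06 PM.
That matches the stated 12:06 PM, so the schedule is consistent.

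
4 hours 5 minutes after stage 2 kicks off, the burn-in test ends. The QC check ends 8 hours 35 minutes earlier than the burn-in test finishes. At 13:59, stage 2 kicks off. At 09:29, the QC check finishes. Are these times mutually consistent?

Yes

The burn-in test ends at 13:59 + 245 min = 18:04.
The QC check ends at 18:04 − 515 min = 09:29.
That matches the stated 09:29, so the schedule is consistent.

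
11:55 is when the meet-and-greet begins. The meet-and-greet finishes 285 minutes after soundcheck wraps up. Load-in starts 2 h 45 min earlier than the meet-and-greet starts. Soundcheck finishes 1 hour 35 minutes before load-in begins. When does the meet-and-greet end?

Load-in starts at 11:55 − 165 min = 09:10.
Soundcheck ends at 09:10 − 95 min = 07:35.
The meet-and-greet ends at 07:35 + 285 min = 12:20.

12:20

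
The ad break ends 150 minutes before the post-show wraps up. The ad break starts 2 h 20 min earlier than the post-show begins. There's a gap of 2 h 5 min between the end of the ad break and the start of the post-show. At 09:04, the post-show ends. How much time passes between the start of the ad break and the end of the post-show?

The ad break ends at 09:04 − 150 min = 06:34.
The post-show starts at 06:34 + 125 min = 08:39.
The ad break starts at 08:39 − 140 min = 06:19.
From 06:19 to 09:04 is 2 hours 45 minutes.

2 hours 45 minutes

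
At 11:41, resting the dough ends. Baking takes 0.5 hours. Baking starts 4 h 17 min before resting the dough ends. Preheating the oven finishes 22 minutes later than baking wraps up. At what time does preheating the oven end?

08:16

Baking starts at 11:41 − 257 min = 07:24.
Baking ends at 07:24 + 30 min = 07:54.
Preheating the oven ends at 07:54 + 22 min = 08:16.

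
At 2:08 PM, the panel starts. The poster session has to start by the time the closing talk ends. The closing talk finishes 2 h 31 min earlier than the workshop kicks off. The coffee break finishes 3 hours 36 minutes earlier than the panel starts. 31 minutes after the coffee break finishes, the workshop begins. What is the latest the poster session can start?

8:32 AM

The coffee break ends at 2:08 PM − 216 min = 10:32 AM.
The workshop starts at 10:32 AM + 31 min = 11:03 AM.
The closing talk ends at 11:03 AM − 151 min = 8:32 AM.
The poster session is bounded by the closing talk, so the latest it can start is 8:32 AM.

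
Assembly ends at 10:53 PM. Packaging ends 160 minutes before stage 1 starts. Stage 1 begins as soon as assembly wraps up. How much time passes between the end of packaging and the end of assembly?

2 h 40 min

Stage 1 starts at 10:53 PM.
Packaging ends at 10:53 PM − 160 min = 8:13 PM.
From 8:13 PM to 10:53 PM is 2 h 40 min.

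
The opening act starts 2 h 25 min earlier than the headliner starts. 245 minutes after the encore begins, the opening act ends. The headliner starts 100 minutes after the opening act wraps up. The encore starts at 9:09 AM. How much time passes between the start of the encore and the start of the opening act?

3 hours 20 minutes

The opening act ends at 9:09 AM + 245 min = 1:14 PM.
The headliner starts at 1:14 PM + 100 min = 2:54 PM.
The opening act starts at 2:54 PM − 145 min = 12:29 PM.
From 9:09 AM to 12:29 PM is 3 hours 20 minutes.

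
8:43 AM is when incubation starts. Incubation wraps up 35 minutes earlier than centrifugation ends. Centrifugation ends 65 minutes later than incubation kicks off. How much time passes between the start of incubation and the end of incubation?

Centrifugation ends at 8:43 AM + 65 min = 9:48 AM.
Incubation ends at 9:48 AM − 35 min = 9:13 AM.
From 8:43 AM to 9:13 AM is 30 minutes.

30 minutes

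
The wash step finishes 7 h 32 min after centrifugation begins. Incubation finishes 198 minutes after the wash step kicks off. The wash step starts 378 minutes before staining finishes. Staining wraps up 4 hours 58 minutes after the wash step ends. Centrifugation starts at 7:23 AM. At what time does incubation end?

The wash step ends at 7:23 AM + 452 min = 2:55 PM.
Staining ends at 2:55 PM + 298 min = 7:53 PM.
The wash step starts at 7:53 PM − 378 min = 1:35 PM.
Incubation ends at 1:35 PM + 198 min = 4:53 PM.

4:53 PM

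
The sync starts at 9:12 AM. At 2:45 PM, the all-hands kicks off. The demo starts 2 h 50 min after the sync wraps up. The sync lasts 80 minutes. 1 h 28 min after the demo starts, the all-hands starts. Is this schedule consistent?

The sync ends at 9:12 AM + 80 min = 10:32 AM.
The demo starts at 10:32 AM + 170 min = 1:22 PM.
The all-hands starts at 1:22 PM + 88 min = 2:50 PM.
But the all-hands is also said to start at 2:45 PM — a 5-minute conflict.

No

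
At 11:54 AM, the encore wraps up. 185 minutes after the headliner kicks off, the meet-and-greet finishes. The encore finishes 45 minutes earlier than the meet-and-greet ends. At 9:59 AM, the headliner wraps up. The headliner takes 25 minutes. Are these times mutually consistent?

Yes

The headliner starts at 9:59 AM − 25 min = 9:34 AM.
The meet-and-greet ends at 9:34 AM + 185 min = 12:39 PM.
The encore ends at 12:39 PM − 45 min = 11:54 AM.
That matches the stated 11:54 AM, so the schedule is consistent.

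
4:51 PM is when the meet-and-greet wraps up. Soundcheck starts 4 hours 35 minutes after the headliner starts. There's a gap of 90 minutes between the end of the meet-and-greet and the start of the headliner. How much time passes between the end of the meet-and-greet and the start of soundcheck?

365 minutes

The headliner starts at 4:51 PM + 90 min = 6:21 PM.
Soundcheck starts at 6:21 PM + 275 min = 10:56 PM.
From 4:51 PM to 10:56 PM is 365 minutes.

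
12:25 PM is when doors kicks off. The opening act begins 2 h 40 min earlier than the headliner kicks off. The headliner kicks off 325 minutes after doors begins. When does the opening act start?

The headliner starts at 12:25 PM + 325 min = 5:50 PM.
The opening act starts at 5:50 PM − 160 min = 3:10 PM.

3:10 PM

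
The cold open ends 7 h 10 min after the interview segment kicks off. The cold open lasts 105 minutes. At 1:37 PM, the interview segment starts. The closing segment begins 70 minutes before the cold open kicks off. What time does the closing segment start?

The cold open ends at 1:37 PM + 430 min = 8:47 PM.
The cold open starts at 8:47 PM − 105 min = 7:02 PM.
The closing segment starts at 7:02 PM − 70 min = 5:52 PM.

5:52 PM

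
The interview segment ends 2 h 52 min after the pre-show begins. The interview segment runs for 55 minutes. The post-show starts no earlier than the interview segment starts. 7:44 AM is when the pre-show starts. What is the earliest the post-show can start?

The interview segment ends at 7:44 AM + 172 min = 10:36 AM.
The interview segment starts at 10:36 AM − 55 min = 9:41 AM.
The post-show is bounded by the interview segment, so the earliest it can start is 9:41 AM.

9:41 AM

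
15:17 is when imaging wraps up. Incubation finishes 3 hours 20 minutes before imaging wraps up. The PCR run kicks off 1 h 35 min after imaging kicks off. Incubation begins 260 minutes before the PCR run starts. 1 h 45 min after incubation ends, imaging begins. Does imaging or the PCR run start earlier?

imaging

Incubation ends at 15:17 − 200 min = 11:57.
Imaging starts at 11:57 + 105 min = 13:42.
The PCR run starts at 13:42 + 95 min = 15:17.
Imaging starts at 13:42 and the PCR run starts at 15:17, so imaging is first.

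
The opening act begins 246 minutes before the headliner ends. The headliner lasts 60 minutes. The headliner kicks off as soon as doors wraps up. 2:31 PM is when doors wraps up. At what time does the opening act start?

11:25 AM

The headliner starts at 2:31 PM.
The headliner ends at 2:31 PM + 60 min = 3:31 PM.
The opening act starts at 3:31 PM − 246 min = 11:25 AM.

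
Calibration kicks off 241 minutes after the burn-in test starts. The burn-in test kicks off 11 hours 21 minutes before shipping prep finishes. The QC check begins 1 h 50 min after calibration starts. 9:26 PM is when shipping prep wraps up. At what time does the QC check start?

The burn-in test starts at 9:26 PM − 681 min = 10:05 AM.
Calibration starts at 10:05 AM + 241 min = 2:06 PM.
The QC check starts at 2:06 PM + 110 min = 3:56 PM.

3:56 PM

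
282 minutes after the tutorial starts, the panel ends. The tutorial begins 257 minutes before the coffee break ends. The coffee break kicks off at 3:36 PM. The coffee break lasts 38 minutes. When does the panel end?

The coffee break ends at 3:36 PM + 38 min = 4:14 PM.
The tutorial starts at 4:14 PM − 257 min = 11:57 AM.
The panel ends at 11:57 AM + 282 min = 4:39 PM.

4:39 PM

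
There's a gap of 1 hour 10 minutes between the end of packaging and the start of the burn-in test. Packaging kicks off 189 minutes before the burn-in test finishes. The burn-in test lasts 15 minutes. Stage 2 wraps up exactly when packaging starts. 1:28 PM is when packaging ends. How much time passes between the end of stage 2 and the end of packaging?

104 minutes

The burn-in test starts at 1:28 PM + 70 min = 2:38 PM.
The burn-in test ends at 2:38 PM + 15 min = 2:53 PM.
Packaging starts at 2:53 PM − 189 min = 11:44 AM.
So stage 2 ends at 11:44 AM.
From 11:44 AM to 1:28 PM is 104 minutes.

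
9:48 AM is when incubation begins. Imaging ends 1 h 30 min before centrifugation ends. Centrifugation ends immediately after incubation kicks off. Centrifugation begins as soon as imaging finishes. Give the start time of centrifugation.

8:18 AM

Centrifugation ends at 9:48 AM.
Imaging ends at 9:48 AM − 90 min = 8:18 AM.
So centrifugation starts at 8:18 AM.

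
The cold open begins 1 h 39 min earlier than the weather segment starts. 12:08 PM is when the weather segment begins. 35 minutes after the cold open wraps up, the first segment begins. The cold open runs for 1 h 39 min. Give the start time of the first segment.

The cold open starts at 12:08 PM − 99 min = 10:29 AM.
The cold open ends at 10:29 AM + 99 min = 12:08 PM.
The first segment starts at 12:08 PM + 35 min = 12:43 PM.

12:43 PM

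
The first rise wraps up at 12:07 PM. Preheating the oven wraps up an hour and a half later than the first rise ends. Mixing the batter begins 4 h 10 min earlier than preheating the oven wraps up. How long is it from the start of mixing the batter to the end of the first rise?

2 h 40 min

Preheating the oven ends at 12:07 PM + 90 min = 1:37 PM.
Mixing the batter starts at 1:37 PM − 250 min = 9:27 AM.
From 9:27 AM to 12:07 PM is 2 h 40 min.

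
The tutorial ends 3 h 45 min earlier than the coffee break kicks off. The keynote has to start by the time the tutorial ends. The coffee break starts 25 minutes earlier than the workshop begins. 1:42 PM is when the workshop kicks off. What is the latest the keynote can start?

9:32 AM

The coffee break starts at 1:42 PM − 25 min = 1:17 PM.
The tutorial ends at 1:17 PM − 225 min = 9:32 AM.
The keynote is bounded by the tutorial, so the latest it can start is 9:32 AM.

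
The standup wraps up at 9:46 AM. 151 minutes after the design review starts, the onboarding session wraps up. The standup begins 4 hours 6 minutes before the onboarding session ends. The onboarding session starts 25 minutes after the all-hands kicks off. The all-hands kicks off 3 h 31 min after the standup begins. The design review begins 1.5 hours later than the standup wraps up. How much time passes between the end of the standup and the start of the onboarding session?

3 h 51 min

The design review starts at 9:46 AM + 90 min = 11:16 AM.
The onboarding session ends at 11:16 AM + 151 min = 1:47 PM.
The standup starts at 1:47 PM − 246 min = 9:41 AM.
The all-hands starts at 9:41 AM + 211 min = 1:12 PM.
The onboarding session starts at 1:12 PM + 25 min = 1:37 PM.
From 9:46 AM to 1:37 PM is 3 h 51 min.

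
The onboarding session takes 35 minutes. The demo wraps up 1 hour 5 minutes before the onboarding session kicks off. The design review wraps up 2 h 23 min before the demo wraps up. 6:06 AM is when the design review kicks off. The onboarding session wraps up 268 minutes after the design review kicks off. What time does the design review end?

6:31 AM

The onboarding session ends at 6:06 AM + 268 min = 10:34 AM.
The onboarding session starts at 10:34 AM − 35 min = 9:59 AM.
The demo ends at 9:59 AM − 65 min = 8:54 AM.
The design review ends at 8:54 AM − 143 min = 6:31 AM.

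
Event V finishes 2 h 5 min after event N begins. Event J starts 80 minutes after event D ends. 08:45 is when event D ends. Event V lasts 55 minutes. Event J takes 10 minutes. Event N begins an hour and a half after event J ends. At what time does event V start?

12:55

Event J starts at 08:45 + 80 min = 10:05.
Event J ends at 10:05 + 10 min = 10:15.
Event N starts at 10:15 + 90 min = 11:45.
Event V ends at 11:45 + 125 min = 13:50.
Event V starts at 13:50 − 55 min = 12:55.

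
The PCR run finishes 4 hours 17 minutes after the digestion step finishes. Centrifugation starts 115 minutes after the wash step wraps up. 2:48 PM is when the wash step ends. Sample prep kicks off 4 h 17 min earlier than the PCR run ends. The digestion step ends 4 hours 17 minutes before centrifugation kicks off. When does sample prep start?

12:26 PM

Centrifugation starts at 2:48 PM + 115 min = 4:43 PM.
The digestion step ends at 4:43 PM − 257 min = 12:26 PM.
The PCR run ends at 12:26 PM + 257 min = 4:43 PM.
Sample prep starts at 4:43 PM − 257 min = 12:26 PM.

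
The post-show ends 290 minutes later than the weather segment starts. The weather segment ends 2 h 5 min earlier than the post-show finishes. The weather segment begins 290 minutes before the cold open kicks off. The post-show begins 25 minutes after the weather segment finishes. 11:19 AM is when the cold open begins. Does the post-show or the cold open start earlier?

The weather segment starts at 11:19 AM − 290 min = 6:29 AM.
The post-show ends at 6:29 AM + 290 min = 11:19 AM.
The weather segment ends at 11:19 AM − 125 min = 9:14 AM.
The post-show starts at 9:14 AM + 25 min = 9:39 AM.
The post-show starts at 9:39 AM and the cold open starts at 11:19 AM, so the post-show is first.

the post-show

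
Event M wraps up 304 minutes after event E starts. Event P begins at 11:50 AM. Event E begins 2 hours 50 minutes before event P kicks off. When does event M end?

Event E starts at 11:50 AM − 170 min = 9:00 AM.
Event M ends at 9:00 AM + 304 min = 2:04 PM.

2:04 PM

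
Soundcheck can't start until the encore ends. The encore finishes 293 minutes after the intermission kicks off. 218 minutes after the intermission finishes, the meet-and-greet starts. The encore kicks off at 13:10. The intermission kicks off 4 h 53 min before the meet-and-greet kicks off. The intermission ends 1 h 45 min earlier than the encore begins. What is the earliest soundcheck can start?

15:03

The intermission ends at 13:10 − 105 min = 11:25.
The meet-and-greet starts at 11:25 + 218 min = 15:03.
The intermission starts at 15:03 − 293 min = 10:10.
The encore ends at 10:10 + 293 min = 15:03.
Soundcheck is bounded by the encore, so the earliest it can start is 15:03.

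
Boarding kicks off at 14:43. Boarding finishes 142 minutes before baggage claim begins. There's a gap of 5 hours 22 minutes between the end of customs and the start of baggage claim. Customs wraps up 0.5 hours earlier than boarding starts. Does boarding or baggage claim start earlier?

boarding

Customs ends at 14:43 − 30 min = 14:13.
Baggage claim starts at 14:13 + 322 min = 19:35.
Boarding starts at 14:43 and baggage claim starts at 19:35, so boarding is first.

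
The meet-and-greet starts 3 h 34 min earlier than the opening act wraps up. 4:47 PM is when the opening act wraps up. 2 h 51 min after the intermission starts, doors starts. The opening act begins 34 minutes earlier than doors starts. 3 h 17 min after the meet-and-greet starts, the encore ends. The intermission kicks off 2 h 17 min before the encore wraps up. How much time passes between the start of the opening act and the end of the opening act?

17 minutes

The meet-and-greet starts at 4:47 PM − 214 min = 1:13 PM.
The encore ends at 1:13 PM + 197 min = 4:30 PM.
The intermission starts at 4:30 PM − 137 min = 2:13 PM.
Doors starts at 2:13 PM + 171 min = 5:04 PM.
The opening act starts at 5:04 PM − 34 min = 4:30 PM.
From 4:30 PM to 4:47 PM is 17 minutes.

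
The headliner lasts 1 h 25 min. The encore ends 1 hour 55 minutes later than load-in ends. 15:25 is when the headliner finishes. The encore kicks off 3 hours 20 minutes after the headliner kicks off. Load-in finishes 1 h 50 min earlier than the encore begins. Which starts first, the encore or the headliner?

The headliner starts at 15:25 − 85 min = 14:00.
The encore starts at 14:00 + 200 min = 17:20.
The encore starts at 17:20 and the headliner starts at 14:00, so the headliner is first.

the headliner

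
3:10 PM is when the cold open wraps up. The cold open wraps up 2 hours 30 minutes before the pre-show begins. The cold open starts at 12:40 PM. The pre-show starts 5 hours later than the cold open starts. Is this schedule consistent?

The pre-show starts at 12:40 PM + 300 min = 5:40 PM.
The cold open ends at 5:40 PM − 150 min = 3:10 PM.
That matches the stated 3:10 PM, so the schedule is consistent.

Yes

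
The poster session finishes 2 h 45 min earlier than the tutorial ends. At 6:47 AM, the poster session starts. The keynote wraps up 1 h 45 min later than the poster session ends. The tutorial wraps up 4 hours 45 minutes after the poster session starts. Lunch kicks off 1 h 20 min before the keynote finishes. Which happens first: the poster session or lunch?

the poster session

The tutorial ends at 6:47 AM + 285 min = 11:32 AM.
The poster session ends at 11:32 AM − 165 min = 8:47 AM.
The keynote ends at 8:47 AM + 105 min = 10:32 AM.
Lunch starts at 10:32 AM − 80 min = 9:12 AM.
The poster session starts at 6:47 AM and lunch starts at 9:12 AM, so the poster session is first.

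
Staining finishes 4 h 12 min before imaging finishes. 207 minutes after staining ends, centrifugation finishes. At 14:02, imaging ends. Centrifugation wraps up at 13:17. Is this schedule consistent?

Yes

Staining ends at 14:02 − 252 min = 09:50.
Centrifugation ends at 09:50 + 207 min = 13:17.
That matches the stated 13:17, so the schedule is consistent.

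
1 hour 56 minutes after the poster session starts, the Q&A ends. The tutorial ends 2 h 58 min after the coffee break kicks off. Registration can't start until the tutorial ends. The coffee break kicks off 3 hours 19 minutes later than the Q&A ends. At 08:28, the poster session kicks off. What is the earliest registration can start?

The Q&A ends at 08:28 + 116 min = 10:24.
The coffee break starts at 10:24 + 199 min = 13:43.
The tutorial ends at 13:43 + 178 min = 16:41.
Registration is bounded by the tutorial, so the earliest it can start is 16:41.

16:41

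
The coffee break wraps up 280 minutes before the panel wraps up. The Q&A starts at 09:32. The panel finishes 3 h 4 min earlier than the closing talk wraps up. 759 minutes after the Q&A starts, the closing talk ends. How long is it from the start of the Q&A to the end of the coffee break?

4 hours 55 minutes

The closing talk ends at 09:32 + 759 min = 22:11.
The panel ends at 22:11 − 184 min = 19:07.
The coffee break ends at 19:07 − 280 min = 14:27.
From 09:32 to 14:27 is 4 hours 55 minutes.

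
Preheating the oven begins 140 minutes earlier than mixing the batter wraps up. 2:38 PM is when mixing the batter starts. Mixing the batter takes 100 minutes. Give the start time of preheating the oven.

Mixing the batter ends at 2:38 PM + 100 min = 4:18 PM.
Preheating the oven starts at 4:18 PM − 140 min = 1:58 PM.

1:58 PM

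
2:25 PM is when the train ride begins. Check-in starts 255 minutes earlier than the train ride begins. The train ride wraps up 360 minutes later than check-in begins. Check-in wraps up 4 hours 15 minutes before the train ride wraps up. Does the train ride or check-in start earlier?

Check-in starts at 2:25 PM − 255 min = 10:10 AM.
The train ride starts at 2:25 PM and check-in starts at 10:10 AM, so check-in is first.

check-in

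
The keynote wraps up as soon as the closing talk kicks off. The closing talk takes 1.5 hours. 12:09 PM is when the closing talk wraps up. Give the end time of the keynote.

10:39 AM

The closing talk starts at 12:09 PM − 90 min = 10:39 AM.
So the keynote ends at 10:39 AM.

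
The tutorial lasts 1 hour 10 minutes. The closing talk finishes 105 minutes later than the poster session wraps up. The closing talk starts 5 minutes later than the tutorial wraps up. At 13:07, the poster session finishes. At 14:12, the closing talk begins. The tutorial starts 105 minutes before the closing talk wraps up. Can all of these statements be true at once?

The closing talk ends at 13:07 + 105 min = 14:52.
The tutorial starts at 14:52 − 105 min = 13:07.
The tutorial ends at 13:07 + 70 min = 14:17.
The closing talk starts at 14:17 + 5 min = 14:22.
But the closing talk is also said to start at 14:12 — a 10-minute conflict.

No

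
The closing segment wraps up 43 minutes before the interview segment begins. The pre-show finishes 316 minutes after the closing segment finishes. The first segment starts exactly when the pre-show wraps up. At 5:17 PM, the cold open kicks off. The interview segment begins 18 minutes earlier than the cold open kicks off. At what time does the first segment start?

The interview segment starts at 5:17 PM − 18 min = 4:59 PM.
The closing segment ends at 4:59 PM − 43 min = 4:16 PM.
The pre-show ends at 4:16 PM + 316 min = 9:32 PM.
So the first segment starts at 9:32 PM.

9:32 PM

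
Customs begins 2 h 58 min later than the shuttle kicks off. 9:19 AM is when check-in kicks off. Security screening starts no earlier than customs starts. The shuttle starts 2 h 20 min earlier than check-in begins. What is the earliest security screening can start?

The shuttle starts at 9:19 AM − 140 min = 6:59 AM.
Customs starts at 6:59 AM + 178 min = 9:57 AM.
Security screening is bounded by customs, so the earliest it can start is 9:57 AM.

9:57 AM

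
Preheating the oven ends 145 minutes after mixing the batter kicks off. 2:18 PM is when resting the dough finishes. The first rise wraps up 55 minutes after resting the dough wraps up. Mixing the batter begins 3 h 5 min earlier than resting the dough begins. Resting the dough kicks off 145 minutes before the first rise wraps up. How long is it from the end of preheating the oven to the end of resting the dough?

2 hours 10 minutes

The first rise ends at 2:18 PM + 55 min = 3:13 PM.
Resting the dough starts at 3:13 PM − 145 min = 12:48 PM.
Mixing the batter starts at 12:48 PM − 185 min = 9:43 AM.
Preheating the oven ends at 9:43 AM + 145 min = 12:08 PM.
From 12:08 PM to 2:18 PM is 2 hours 10 minutes.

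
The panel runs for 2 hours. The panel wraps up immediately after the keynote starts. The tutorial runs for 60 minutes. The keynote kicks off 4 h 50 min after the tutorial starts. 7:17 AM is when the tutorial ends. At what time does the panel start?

9:07 AM

The tutorial starts at 7:17 AM − 60 min = 6:17 AM.
The keynote starts at 6:17 AM + 290 min = 11:07 AM.
So the panel ends at 11:07 AM.
The panel starts at 11:07 AM − 120 min = 9:07 AM.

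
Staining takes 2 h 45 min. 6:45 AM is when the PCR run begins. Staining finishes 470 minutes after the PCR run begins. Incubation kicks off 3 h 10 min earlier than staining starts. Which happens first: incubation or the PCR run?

the PCR run

Staining ends at 6:45 AM + 470 min = 2:35 PM.
Staining starts at 2:35 PM − 165 min = 11:50 AM.
Incubation starts at 11:50 AM − 190 min = 8:40 AM.
Incubation starts at 8:40 AM and the PCR run starts at 6:45 AM, so the PCR run is first.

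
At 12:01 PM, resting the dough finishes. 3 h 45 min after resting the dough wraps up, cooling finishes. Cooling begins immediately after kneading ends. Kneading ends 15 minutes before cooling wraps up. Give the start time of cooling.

3:31 PM

Cooling ends at 12:01 PM + 225 min = 3:46 PM.
Kneading ends at 3:46 PM − 15 min = 3:31 PM.
So cooling starts at 3:31 PM.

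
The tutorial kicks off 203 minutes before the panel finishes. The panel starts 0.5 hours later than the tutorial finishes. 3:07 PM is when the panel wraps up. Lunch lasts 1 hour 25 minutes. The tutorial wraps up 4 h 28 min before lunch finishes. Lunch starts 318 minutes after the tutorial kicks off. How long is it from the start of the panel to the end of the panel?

The tutorial starts at 3:07 PM − 203 min = 11:44 AM.
Lunch starts at 11:44 AM + 318 min = 5:02 PM.
Lunch ends at 5:02 PM + 85 min = 6:27 PM.
The tutorial ends at 6:27 PM − 268 min = 1:59 PM.
The panel starts at 1:59 PM + 30 min = 2:29 PM.
From 2:29 PM to 3:07 PM is 38 minutes.

38 minutes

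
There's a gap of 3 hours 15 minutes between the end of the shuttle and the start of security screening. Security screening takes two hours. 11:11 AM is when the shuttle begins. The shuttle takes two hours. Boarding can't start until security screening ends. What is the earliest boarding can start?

6:26 PM

The shuttle ends at 11:11 AM + 120 min = 1:11 PM.
Security screening starts at 1:11 PM + 195 min = 4:26 PM.
Security screening ends at 4:26 PM + 120 min = 6:26 PM.
Boarding is bounded by security screening, so the earliest it can start is 6:26 PM.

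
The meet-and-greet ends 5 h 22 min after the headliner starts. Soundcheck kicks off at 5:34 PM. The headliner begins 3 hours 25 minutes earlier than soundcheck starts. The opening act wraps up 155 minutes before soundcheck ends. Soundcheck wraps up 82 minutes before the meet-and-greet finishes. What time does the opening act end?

The headliner starts at 5:34 PM − 205 min = 2:09 PM.
The meet-and-greet ends at 2:09 PM + 322 min = 7:31 PM.
Soundcheck ends at 7:31 PM − 82 min = 6:09 PM.
The opening act ends at 6:09 PM − 155 min = 3:34 PM.

3:34 PM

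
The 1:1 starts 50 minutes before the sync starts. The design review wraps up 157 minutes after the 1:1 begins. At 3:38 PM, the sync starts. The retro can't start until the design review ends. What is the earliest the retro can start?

The 1:1 starts at 3:38 PM − 50 min = 2:48 PM.
The design review ends at 2:48 PM + 157 min = 5:25 PM.
The retro is bounded by the design review, so the earliest it can start is 5:25 PM.

5:25 PM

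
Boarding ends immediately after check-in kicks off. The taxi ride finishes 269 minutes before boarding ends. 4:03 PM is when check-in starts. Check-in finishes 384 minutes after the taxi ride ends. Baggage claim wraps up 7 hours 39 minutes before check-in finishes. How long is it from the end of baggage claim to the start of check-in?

344 minutes

Boarding ends at 4:03 PM.
The taxi ride ends at 4:03 PM − 269 min = 11:34 AM.
Check-in ends at 11:34 AM + 384 min = 5:58 PM.
Baggage claim ends at 5:58 PM − 459 min = 10:19 AM.
From 10:19 AM to 4:03 PM is 344 minutes.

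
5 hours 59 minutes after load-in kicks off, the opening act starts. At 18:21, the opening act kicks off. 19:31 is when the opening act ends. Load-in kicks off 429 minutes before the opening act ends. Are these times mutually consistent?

Yes

Load-in starts at 19:31 − 429 min = 12:22.
The opening act starts at 12:22 + 359 min = 18:21.
That matches the stated 18:21, so the schedule is consistent.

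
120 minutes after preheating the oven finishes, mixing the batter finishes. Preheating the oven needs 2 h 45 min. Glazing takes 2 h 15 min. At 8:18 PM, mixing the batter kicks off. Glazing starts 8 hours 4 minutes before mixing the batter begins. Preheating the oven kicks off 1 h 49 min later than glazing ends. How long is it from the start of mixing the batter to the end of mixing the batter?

45 minutes

Glazing starts at 8:18 PM − 484 min = 12:14 PM.
Glazing ends at 12:14 PM + 135 min = 2:29 PM.
Preheating the oven starts at 2:29 PM + 109 min = 4:18 PM.
Preheating the oven ends at 4:18 PM + 165 min = 7:03 PM.
Mixing the batter ends at 7:03 PM + 120 min = 9:03 PM.
From 8:18 PM to 9:03 PM is 45 minutes.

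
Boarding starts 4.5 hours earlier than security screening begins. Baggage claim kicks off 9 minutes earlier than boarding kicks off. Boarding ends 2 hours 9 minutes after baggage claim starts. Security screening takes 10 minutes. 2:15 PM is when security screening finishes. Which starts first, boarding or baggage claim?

Security screening starts at 2:15 PM − 10 min = 2:05 PM.
Boarding starts at 2:05 PM − 270 min = 9:35 AM.
Baggage claim starts at 9:35 AM − 9 min = 9:26 AM.
Boarding starts at 9:35 AM and baggage claim starts at 9:26 AM, so baggage claim is first.

baggage claim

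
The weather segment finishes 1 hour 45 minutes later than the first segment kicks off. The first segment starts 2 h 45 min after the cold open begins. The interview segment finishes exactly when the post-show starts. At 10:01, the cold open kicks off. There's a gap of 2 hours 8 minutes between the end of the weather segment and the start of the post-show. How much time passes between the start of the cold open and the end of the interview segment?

The first segment starts at 10:01 + 165 min = 12:46.
The weather segment ends at 12:46 + 105 min = 14:31.
The post-show starts at 14:31 + 128 min = 16:39.
So the interview segment ends at 16:39.
From 10:01 to 16:39 is 398 minutes.

398 minutes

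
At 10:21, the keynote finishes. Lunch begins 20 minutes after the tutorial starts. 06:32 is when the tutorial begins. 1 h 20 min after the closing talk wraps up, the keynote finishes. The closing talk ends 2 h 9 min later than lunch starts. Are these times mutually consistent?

Lunch starts at 06:32 + 20 min = 06:52.
The closing talk ends at 06:52 + 129 min = 09:01.
The keynote ends at 09:01 + 80 min = 10:21.
That matches the stated 10:21, so the schedule is consistent.

Yes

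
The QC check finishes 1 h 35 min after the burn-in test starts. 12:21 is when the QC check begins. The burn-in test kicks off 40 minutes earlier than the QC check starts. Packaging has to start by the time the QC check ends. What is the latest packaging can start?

The burn-in test starts at 12:21 − 40 min = 11:41.
The QC check ends at 11:41 + 95 min = 13:16.
Packaging is bounded by the QC check, so the latest it can start is 13:16.

13:16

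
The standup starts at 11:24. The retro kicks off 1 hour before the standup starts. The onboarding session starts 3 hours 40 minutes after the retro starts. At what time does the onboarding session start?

The retro starts at 11:24 − 60 min = 10:24.
The onboarding session starts at 10:24 + 220 min = 14:04.

14:04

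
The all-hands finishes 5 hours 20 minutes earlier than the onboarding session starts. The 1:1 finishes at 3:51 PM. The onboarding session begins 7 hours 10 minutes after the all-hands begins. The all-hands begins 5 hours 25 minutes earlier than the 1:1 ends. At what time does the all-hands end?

The all-hands starts at 3:51 PM − 325 min = 10:26 AM.
The onboarding session starts at 10:26 AM + 430 min = 5:36 PM.
The all-hands ends at 5:36 PM − 320 min = 12:16 PM.

12:16 PM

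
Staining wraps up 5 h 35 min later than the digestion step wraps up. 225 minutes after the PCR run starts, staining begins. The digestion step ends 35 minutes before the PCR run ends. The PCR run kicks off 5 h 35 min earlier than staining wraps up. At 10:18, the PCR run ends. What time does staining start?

The digestion step ends at 10:18 − 35 min = 09:43.
Staining ends at 09:43 + 335 min = 15:18.
The PCR run starts at 15:18 − 335 min = 09:43.
Staining starts at 09:43 + 225 min = 13:28.

13:28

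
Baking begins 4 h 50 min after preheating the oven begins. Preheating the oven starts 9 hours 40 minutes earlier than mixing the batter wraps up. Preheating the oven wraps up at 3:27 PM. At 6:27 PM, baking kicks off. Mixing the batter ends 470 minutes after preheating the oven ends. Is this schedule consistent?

Yes

Mixing the batter ends at 3:27 PM + 470 min = 11:17 PM.
Preheating the oven starts at 11:17 PM − 580 min = 1:37 PM.
Baking starts at 1:37 PM + 290 min = 6:27 PM.
That matches the stated 6:27 PM, so the schedule is consistent.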